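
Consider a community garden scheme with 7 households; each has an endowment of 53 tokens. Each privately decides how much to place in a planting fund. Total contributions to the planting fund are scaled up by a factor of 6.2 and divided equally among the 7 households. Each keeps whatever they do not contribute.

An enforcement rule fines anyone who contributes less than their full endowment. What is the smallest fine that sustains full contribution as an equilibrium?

Given the others contribute fully, the best deviation is to contribute 0 (any partial contribution still incurs the fine and gives up units whose private return 0.8857 is below 1).
Deviating from 53 to 0 saves 53 tokens but forfeits the deviator's share of the drop in the planting fund: 6.2/7 × 53 = 46.94.
So the deviation gain is 53 − 46.94 = 6.06, and the fine must be at least 6.06 tokens to wipe it out.

6.06 tokens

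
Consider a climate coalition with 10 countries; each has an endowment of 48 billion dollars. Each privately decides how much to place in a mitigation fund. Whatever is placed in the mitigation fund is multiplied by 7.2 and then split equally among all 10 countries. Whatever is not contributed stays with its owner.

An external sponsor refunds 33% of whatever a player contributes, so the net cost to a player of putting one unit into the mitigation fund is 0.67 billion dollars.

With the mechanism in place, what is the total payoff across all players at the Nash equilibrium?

Under the mechanism each unit contributed yields (7.2/10) / 0.67 = 1.0746 back to its contributor per unit of net cost, which exceeds 1, making full contribution the dominant choice for everyone.
So the Nash equilibrium is full contribution by all 10; the group earns 10 × (48 × 0.33 + 7.2 × 48) = 3614.40.

3614.40 billion dollars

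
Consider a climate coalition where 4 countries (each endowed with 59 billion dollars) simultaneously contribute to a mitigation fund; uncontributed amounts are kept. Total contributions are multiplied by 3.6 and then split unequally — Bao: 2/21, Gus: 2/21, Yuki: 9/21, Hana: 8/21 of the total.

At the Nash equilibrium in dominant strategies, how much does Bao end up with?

99.46 billion dollars

For player j, contributing a unit is worthwhile iff 3.6 × (j's share) ≥ 1, i.e. iff j's share is at least 0.2778.
Yuki and Hana are above the threshold, contributing 59 each; the remaining 2 contribute 0. Total contributed: 118.
Bao keeps 59 and receives 3.6 × 118 × 2/21 = 40.46 from the mitigation fund, for a payoff of 99.46.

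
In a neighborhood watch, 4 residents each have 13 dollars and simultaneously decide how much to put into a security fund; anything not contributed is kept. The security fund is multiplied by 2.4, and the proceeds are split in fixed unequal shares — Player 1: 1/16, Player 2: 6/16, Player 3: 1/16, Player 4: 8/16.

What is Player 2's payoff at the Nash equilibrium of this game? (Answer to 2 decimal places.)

Player j's private return per contributed unit is 2.4 × (j's share). Contributing is weakly dominant for j when that share is at least 1/2.4 = 0.4167, and contributing 0 is dominant otherwise.
Only Player 4 (8/16) clears that bar, contributing 13; the remaining 3 contribute 0. Total contributed: 13.
Player 2 keeps 13 and receives 2.4 × 13 × 6/16 = 11.70 from the security fund, for a payoff of 24.70.

24.70 dollars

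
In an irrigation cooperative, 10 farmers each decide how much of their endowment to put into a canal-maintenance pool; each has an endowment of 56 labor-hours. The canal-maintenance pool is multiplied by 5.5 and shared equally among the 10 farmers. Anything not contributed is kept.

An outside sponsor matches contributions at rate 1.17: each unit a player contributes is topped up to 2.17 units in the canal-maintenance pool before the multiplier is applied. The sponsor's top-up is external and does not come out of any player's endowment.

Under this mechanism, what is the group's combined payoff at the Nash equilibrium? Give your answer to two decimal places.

With the mechanism, a contributed unit returns 5.5 × 2.17 / 10 = 1.1935 per unit of net cost to the contributor — now above 1 — so contributing fully is weakly dominant for every player.
At the Nash equilibrium everyone contributes 56. Group total payoff = 5.5 × 2.17 × 560 = 6683.60.

6683.60 labor-hours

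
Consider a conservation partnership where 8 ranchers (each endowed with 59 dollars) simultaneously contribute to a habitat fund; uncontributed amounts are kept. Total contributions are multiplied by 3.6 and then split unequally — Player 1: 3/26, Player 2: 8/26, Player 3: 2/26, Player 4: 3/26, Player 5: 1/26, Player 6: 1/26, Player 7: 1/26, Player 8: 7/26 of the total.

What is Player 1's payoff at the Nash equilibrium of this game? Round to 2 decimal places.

For player j, contributing a unit is worthwhile iff 3.6 × (j's share) ≥ 1, i.e. iff j's share is at least 0.2778.
Only Player 2 (8/26) clears that bar, contributing 59; the remaining 7 contribute 0. Total contributed: 59.
Player 1 keeps 59 and receives 3.6 × 59 × 3/26 = 24.51 from the habitat fund, for a payoff of 83.51.

83.51 dollars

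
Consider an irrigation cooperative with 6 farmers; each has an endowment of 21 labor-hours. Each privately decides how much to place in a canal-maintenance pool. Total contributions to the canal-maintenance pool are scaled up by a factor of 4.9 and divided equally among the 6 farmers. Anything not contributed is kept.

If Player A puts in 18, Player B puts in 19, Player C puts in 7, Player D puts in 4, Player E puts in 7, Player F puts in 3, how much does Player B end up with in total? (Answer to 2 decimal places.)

49.37 labor-hours

Total contributed: 18 + 19 + 7 + 4 + 7 + 3 = 58.
Each receives 4.9 × 58 / 6 = 47.37 from the canal-maintenance pool.
Player B keeps 21 − 19 = 2, so Player B's payoff is 2 + 47.37 = 49.37.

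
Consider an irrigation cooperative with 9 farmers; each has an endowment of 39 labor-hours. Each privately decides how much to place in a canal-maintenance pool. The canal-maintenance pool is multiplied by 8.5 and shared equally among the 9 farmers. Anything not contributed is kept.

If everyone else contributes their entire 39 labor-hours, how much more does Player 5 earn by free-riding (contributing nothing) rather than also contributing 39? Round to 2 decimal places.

Switching from a contribution of 39 to 0 lets Player 5 keep an extra 39 labor-hours, but lowers the canal-maintenance pool by 39, which costs Player 5 their own share of that drop: 8.5/9 × 39 = 36.83.
Net gain = 39 − 36.83 = 2.17. The private return per contributed unit (0.9444) is below 1, so free-riding is indeed the best response regardless of what the others do.

2.17 labor-hours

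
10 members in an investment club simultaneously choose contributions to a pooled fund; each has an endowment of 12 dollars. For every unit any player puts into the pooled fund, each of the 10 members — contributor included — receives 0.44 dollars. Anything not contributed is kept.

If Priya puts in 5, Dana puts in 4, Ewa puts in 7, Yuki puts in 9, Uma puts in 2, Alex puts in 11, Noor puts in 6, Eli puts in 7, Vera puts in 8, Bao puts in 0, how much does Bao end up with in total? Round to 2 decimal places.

Total contributed: 5 + 4 + 7 + 9 + 2 + 11 + 6 + 7 + 8 + 0 = 59.
Each receives 0.44 × 59 = 25.96 from the pooled fund.
Bao keeps 12 − 0 = 12, so Bao's payoff is 12 + 25.96 = 37.96.

37.96 dollars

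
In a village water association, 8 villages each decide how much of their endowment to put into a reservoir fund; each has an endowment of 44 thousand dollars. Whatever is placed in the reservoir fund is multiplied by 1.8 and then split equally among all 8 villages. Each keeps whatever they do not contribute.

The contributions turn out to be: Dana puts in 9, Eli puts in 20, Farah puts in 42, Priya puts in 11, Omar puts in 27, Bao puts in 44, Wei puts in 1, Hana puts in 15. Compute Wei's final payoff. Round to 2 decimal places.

81.03 thousand dollars

Total contributed: 9 + 20 + 42 + 11 + 27 + 44 + 1 + 15 = 169.
Each receives 1.8 × 169 / 8 = 38.03 from the reservoir fund.
Wei keeps 44 − 1 = 43, so Wei's payoff is 43 + 38.03 = 81.03.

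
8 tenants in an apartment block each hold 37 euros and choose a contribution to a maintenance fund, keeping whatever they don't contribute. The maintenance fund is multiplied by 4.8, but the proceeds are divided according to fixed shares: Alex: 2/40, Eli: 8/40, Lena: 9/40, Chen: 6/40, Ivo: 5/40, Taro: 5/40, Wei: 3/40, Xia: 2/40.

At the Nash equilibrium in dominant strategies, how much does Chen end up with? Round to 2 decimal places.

A player with share s gets back 4.8·s per unit contributed, so full contribution is dominant for anyone with s > 1/4.8 = 0.2083 and zero contribution is dominant for anyone below.
The only share above 0.2083 is Lena's 9/40, contributing 37; the remaining 7 contribute 0. Total contributed: 37.
Chen keeps 37 and receives 4.8 × 37 × 6/40 = 26.64 from the maintenance fund, for a payoff of 63.64.

63.64 euros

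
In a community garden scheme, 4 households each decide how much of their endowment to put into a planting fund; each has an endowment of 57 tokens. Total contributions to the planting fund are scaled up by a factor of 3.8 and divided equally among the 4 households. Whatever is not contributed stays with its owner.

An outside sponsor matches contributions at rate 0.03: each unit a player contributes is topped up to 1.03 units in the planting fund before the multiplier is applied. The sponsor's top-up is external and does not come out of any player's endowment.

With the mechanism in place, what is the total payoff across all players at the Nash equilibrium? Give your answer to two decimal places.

228.00 tokens

The effective private return is 3.8 × 1.03 / 4 = 0.9785, which is still under 1, so the mechanism doesn't change anyone's dominant strategy: zero contribution.
At the Nash equilibrium no one contributes; group total payoff = 4 × 57 = 228.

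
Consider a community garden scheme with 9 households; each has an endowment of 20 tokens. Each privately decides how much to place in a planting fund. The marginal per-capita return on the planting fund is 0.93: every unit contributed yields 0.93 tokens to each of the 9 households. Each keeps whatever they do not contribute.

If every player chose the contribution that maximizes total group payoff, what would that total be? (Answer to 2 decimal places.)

1506.60 tokens

Each contributed unit returns 8.370 to the group as a whole (0.93 to each of 9 players), which exceeds 1, so the social optimum is full contribution: group total = 8.370 × 180 = 1506.60.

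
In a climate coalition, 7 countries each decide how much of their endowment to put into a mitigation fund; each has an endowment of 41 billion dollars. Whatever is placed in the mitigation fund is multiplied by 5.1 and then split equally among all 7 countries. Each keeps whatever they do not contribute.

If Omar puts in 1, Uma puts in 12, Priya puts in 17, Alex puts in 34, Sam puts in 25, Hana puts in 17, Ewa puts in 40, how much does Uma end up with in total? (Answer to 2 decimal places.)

135.37 billion dollars

Total contributed: 1 + 12 + 17 + 34 + 25 + 17 + 40 = 146.
Each receives 5.1 × 146 / 7 = 106.37 from the mitigation fund.
Uma keeps 41 − 12 = 29, so Uma's payoff is 29 + 106.37 = 135.37.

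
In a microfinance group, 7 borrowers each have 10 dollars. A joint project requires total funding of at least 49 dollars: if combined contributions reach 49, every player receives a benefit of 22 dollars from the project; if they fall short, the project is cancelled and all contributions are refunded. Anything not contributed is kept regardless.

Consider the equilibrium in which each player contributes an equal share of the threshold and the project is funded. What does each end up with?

Equal share of the threshold: 49/7 = 7.
At this profile no one gains by cutting their contribution: any cut drops the total below 49, the project is cancelled, contributions are refunded, and the deviator ends with 10, which is less than 10 − 7 + 22 = 25. Contributing more than 7 just wastes the excess. So contributing exactly 7 is a best response.
Each player's payoff: 10 − 7 + 22 = 25.

25 dollars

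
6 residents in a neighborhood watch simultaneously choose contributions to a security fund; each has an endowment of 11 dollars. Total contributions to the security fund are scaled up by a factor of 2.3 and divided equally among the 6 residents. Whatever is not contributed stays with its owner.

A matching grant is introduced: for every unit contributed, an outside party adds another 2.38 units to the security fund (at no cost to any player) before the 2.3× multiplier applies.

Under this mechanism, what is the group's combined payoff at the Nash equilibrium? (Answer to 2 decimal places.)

The effective private return per unit is now 2.3 × 3.38 / 6 = 1.2957 > 1, so every player's dominant strategy flips to full contribution.
At the Nash equilibrium everyone contributes 11. Group total payoff = 2.3 × 3.38 × 66 = 513.08.

513.08 dollars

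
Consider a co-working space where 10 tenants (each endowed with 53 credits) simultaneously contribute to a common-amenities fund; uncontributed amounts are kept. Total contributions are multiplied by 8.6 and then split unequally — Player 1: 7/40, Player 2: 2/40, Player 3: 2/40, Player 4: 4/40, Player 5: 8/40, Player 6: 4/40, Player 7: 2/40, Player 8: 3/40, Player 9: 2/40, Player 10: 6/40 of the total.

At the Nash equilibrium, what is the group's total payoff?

1738.40 credits

For player j, contributing a unit is worthwhile iff 8.6 × (j's share) ≥ 1, i.e. iff j's share is at least 0.1163.
Player 1, Player 5 and Player 10 are above the threshold, contributing 53 each; the remaining 7 contribute 0. Total contributed: 159.
The common-amenities fund pays out 8.6 × 159 = 1367.40 in total (split across the unequal shares, but the aggregate is all that matters for the group sum).
The 7 free-riders keep 53 each, adding 371. Group total = 371 + 1367.40 = 1738.40.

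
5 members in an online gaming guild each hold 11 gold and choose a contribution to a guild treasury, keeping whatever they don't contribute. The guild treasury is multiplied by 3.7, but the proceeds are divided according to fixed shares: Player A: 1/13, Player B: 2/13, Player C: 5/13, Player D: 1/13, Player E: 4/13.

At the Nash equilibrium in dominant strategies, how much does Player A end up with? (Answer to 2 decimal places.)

For player j, contributing a unit is worthwhile iff 3.7 × (j's share) ≥ 1, i.e. iff j's share is at least 0.2703.
The shares above 0.2703 belong to Player C and Player E, contributing 11 each; the remaining 3 contribute 0. Total contributed: 22.
Player A keeps 11 and receives 3.7 × 22 × 1/13 = 6.26 from the guild treasury, for a payoff of 17.26.

17.26 gold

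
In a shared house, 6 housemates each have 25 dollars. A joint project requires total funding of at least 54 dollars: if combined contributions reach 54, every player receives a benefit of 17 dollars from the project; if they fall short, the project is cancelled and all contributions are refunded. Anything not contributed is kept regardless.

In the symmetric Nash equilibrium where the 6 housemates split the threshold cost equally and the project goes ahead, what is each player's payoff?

Equal share of the threshold: 54/6 = 9.
At this profile no one gains by cutting their contribution: any cut drops the total below 54, the project is cancelled, contributions are refunded, and the deviator ends with 25, which is less than 25 − 9 + 17 = 33. Contributing more than 9 just wastes the excess. So contributing exactly 9 is a best response.
Each player's payoff: 25 − 9 + 17 = 33.

33 dollars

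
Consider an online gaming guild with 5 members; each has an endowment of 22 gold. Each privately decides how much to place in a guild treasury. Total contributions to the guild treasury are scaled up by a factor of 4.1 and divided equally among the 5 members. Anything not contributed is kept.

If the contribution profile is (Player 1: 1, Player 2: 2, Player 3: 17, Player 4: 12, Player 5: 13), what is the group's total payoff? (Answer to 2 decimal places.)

249.50 gold

Total contributed: 1 + 2 + 17 + 12 + 13 = 45; total kept: 5 × 22 − 45 = 65.
The guild treasury pays out 4.1 × 45 = 184.50 in aggregate.
Group total = 65 + 184.50 = 249.50.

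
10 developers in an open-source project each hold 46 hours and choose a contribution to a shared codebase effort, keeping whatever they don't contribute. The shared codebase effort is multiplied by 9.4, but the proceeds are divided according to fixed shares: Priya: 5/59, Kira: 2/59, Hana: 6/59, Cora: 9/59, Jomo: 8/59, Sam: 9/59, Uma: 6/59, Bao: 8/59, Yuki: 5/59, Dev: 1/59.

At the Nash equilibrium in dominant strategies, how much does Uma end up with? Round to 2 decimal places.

A player with share s gets back 9.4·s per unit contributed, so full contribution is dominant for anyone with s > 1/9.4 = 0.1064 and zero contribution is dominant for anyone below.
Cora, Jomo, Sam and Bao are above the threshold, contributing 46 each; the remaining 6 contribute 0. Total contributed: 184.
Uma keeps 46 and receives 9.4 × 184 × 6/59 = 175.89 from the shared codebase effort, for a payoff of 221.89.

221.89 hours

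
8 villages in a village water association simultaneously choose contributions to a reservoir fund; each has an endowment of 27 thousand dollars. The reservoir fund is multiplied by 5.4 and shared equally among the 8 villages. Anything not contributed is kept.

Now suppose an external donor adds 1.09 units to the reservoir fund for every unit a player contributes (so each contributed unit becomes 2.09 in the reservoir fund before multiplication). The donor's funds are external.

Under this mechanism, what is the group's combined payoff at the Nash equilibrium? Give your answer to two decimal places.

Under the mechanism each unit contributed yields 5.4 × 2.09 / 8 = 1.4108 back to its contributor per unit of net cost, which exceeds 1, making full contribution the dominant choice for everyone.
So the Nash equilibrium is full contribution by all 8; the group earns 5.4 × 2.09 × 216 = 2437.78.

2437.78 thousand dollars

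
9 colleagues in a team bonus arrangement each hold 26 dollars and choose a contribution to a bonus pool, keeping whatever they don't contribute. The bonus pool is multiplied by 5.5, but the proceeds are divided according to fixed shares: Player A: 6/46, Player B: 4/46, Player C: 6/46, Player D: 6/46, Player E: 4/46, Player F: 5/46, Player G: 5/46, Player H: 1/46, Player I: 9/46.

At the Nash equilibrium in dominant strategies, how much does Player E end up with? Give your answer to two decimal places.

38.43 dollars

For player j, contributing a unit is worthwhile iff 5.5 × (j's share) ≥ 1, i.e. iff j's share is at least 0.1818.
Only Player I (9/46) clears that bar, contributing 26; the remaining 8 contribute 0. Total contributed: 26.
Player E keeps 26 and receives 5.5 × 26 × 4/46 = 12.43 from the bonus pool, for a payoff of 38.43.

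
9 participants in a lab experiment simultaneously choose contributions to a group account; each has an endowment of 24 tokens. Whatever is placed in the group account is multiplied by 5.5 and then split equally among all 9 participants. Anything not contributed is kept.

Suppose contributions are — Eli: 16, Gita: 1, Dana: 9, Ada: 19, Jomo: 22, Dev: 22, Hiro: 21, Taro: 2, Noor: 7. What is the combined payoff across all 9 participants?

Total contributed: 16 + 1 + 9 + 19 + 22 + 22 + 21 + 2 + 7 = 119; total kept: 9 × 24 − 119 = 97.
The group account pays out 5.5 × 119 = 654.50 in aggregate.
Group total = 97 + 654.50 = 751.50.

751.50 tokens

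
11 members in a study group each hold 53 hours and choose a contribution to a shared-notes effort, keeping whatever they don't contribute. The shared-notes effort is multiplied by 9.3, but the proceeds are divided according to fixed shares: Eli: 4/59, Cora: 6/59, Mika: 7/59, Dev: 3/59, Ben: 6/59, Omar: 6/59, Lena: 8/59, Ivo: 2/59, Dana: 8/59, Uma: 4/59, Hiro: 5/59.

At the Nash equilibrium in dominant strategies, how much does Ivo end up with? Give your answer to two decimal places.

Each unit j contributes comes back to j as 9.3 × (j's share), so j prefers to contribute only if that share exceeds 1/9.3 = 0.1075; otherwise keeping the unit dominates.
Mika, Lena and Dana clear that bar, contributing 53 each; the remaining 8 contribute 0. Total contributed: 159.
Ivo keeps 53 and receives 9.3 × 159 × 2/59 = 50.13 from the shared-notes effort, for a payoff of 103.13.

103.13 hours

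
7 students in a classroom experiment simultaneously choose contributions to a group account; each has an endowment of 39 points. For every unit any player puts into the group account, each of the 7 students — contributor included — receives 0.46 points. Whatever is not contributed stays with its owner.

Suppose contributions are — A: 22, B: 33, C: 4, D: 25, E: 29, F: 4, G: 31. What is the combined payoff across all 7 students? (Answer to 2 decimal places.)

Total contributed: 22 + 33 + 4 + 25 + 29 + 4 + 31 = 148; total kept: 7 × 39 − 148 = 125.
The group account pays out 0.46 × 7 × 148 = 476.56 in aggregate.
Group total = 125 + 476.56 = 601.56.

601.56 points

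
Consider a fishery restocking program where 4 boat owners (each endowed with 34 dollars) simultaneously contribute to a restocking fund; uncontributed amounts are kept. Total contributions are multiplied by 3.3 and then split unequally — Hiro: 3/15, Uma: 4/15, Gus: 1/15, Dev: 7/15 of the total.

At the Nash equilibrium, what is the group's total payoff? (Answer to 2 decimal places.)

214.20 dollars

A player with share s gets back 3.3·s per unit contributed, so full contribution is dominant for anyone with s > 1/3.3 = 0.3030 and zero contribution is dominant for anyone below.
Dev alone (share 7/15) is above the threshold, contributing 34; the remaining 3 contribute 0. Total contributed: 34.
The restocking fund pays out 3.3 × 34 = 112.20 in total (split across the unequal shares, but the aggregate is all that matters for the group sum).
The 3 free-riders keep 34 each, adding 102. Group total = 102 + 112.20 = 214.20.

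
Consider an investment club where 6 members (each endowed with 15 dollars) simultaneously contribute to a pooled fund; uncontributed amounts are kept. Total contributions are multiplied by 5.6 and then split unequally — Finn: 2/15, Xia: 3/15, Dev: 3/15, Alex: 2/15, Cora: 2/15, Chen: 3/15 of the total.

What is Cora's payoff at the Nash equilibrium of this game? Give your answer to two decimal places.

48.60 dollars

Each unit j contributes comes back to j as 5.6 × (j's share), so j prefers to contribute only if that share exceeds 1/5.6 = 0.1786; otherwise keeping the unit dominates.
Xia, Dev and Chen are above the threshold, contributing 15 each; the remaining 3 contribute 0. Total contributed: 45.
Cora keeps 15 and receives 5.6 × 45 × 2/15 = 33.60 from the pooled fund, for a payoff of 48.60.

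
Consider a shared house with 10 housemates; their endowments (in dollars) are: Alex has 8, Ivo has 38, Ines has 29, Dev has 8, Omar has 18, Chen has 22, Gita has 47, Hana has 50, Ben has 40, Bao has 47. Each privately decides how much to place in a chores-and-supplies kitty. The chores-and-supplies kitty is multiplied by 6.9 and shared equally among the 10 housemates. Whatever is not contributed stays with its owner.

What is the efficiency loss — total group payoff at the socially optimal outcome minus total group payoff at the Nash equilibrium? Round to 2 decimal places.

The private return per contributed unit is 6.9/10 = 0.6900 < 1 for every player regardless of endowment, so the Nash equilibrium is zero contribution and the group total is Σ E_j = 8 + 38 + 29 + 8 + 18 + 22 + 47 + 50 + 40 + 47 = 307.
Each contributed unit returns 6.900 to the group, so the social optimum is full contribution by everyone: group total = 6.900 × 307 = 2118.30.
Efficiency loss = (6.900 − 1) × 307 = 1811.30.

1811.30 dollars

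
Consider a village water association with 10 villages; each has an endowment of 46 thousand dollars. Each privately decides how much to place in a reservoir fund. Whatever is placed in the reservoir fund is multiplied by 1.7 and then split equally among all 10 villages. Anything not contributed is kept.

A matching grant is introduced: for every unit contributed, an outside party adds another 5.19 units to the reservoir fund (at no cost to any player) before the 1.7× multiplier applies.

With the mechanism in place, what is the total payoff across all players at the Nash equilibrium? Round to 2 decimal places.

4840.58 thousand dollars

Under the mechanism each unit contributed yields 1.7 × 6.19 / 10 = 1.0523 back to its contributor per unit of net cost, which exceeds 1, making full contribution the dominant choice for everyone.
At the Nash equilibrium everyone contributes 46. Group total payoff = 1.7 × 6.19 × 460 = 4840.58.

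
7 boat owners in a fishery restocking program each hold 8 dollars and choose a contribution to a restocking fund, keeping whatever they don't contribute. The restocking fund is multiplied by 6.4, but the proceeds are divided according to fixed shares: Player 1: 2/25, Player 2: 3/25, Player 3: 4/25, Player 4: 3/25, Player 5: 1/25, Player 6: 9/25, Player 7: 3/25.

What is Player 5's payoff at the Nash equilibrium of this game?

12.10 dollars

Each unit j contributes comes back to j as 6.4 × (j's share), so j prefers to contribute only if that share exceeds 1/6.4 = 0.1563; otherwise keeping the unit dominates.
Player 3 and Player 6 clear that bar, contributing 8 each; the remaining 5 contribute 0. Total contributed: 16.
Player 5 keeps 8 and receives 6.4 × 16 × 1/25 = 4.10 from the restocking fund, for a payoff of 12.10.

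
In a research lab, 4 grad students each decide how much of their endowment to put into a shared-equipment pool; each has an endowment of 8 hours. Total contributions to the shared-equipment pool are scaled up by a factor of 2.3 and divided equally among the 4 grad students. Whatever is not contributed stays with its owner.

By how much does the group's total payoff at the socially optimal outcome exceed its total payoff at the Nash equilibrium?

Each contributed unit returns 2.3/4 = 0.5750 to its contributor — below 1 — so contributing 0 is dominant for every player. At the Nash equilibrium everyone keeps their 8, and the group total is 4 × 8 = 32.
Each contributed unit returns 2.300 to the group as a whole (0.5750 to each of 4 players), which exceeds 1, so the social optimum is full contribution: group total = 2.300 × 32 = 73.60.
Efficiency loss = 73.60 − 32 = 41.60.

41.60 hours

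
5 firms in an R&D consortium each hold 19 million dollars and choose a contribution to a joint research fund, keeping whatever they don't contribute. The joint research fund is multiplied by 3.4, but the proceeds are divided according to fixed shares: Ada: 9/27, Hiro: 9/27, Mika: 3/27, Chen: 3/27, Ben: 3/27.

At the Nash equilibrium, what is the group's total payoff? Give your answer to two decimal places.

Player j's private return per contributed unit is 3.4 × (j's share). Contributing is weakly dominant for j when that share is at least 1/3.4 = 0.2941, and contributing 0 is dominant otherwise.
The shares above 0.2941 belong to Ada and Hiro, contributing 19 each; the remaining 3 contribute 0. Total contributed: 38.
The joint research fund pays out 3.4 × 38 = 129.20 in total (split across the unequal shares, but the aggregate is all that matters for the group sum).
The 3 free-riders keep 19 each, adding 57. Group total = 57 + 129.20 = 186.20.

186.20 million dollars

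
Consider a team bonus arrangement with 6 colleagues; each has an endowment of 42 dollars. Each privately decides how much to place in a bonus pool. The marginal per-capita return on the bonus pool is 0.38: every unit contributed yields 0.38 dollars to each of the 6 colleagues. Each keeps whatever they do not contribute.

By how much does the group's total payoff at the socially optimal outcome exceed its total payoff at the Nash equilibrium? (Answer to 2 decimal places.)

The private return per contributed unit is 0.38 < 1, so contributing 0 is dominant for every player. At the Nash equilibrium everyone keeps their 42, and the group total is 6 × 42 = 252.
Each contributed unit returns 2.280 to the group as a whole (0.38 to each of 6 players), which exceeds 1, so the social optimum is full contribution: group total = 2.280 × 252 = 574.56.
Efficiency loss = 574.56 − 252 = 322.56.

322.56 dollars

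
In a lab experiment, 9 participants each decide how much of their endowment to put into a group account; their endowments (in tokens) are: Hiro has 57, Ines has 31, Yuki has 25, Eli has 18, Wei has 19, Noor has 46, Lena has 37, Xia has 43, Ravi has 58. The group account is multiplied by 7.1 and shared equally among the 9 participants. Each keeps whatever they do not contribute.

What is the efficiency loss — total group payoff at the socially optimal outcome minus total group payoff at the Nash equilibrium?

The private return per contributed unit is 7.1/9 = 0.7889 < 1 for every player regardless of endowment, so the Nash equilibrium is zero contribution and the group total is Σ E_j = 57 + 31 + 25 + 18 + 19 + 46 + 37 + 43 + 58 = 334.
Each contributed unit returns 7.100 to the group, so the social optimum is full contribution by everyone: group total = 7.100 × 334 = 2371.40.
Efficiency loss = (7.100 − 1) × 334 = 2037.40.

2037.40 tokens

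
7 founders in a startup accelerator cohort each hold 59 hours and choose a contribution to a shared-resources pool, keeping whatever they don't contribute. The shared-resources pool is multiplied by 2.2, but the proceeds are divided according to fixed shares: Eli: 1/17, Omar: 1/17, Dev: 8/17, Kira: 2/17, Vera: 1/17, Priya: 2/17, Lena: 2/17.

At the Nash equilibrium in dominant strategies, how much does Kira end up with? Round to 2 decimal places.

74.27 hours

A player with share s gets back 2.2·s per unit contributed, so full contribution is dominant for anyone with s > 1/2.2 = 0.4545 and zero contribution is dominant for anyone below.
Only Dev (8/17) clears that bar, contributing 59; the remaining 6 contribute 0. Total contributed: 59.
Kira keeps 59 and receives 2.2 × 59 × 2/17 = 15.27 from the shared-resources pool, for a payoff of 74.27.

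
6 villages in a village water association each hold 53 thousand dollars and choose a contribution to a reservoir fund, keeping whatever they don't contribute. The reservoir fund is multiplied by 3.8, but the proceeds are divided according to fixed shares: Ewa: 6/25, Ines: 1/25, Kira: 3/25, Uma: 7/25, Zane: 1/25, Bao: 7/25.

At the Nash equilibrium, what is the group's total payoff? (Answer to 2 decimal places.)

614.80 thousand dollars

Player j's private return per contributed unit is 3.8 × (j's share). Contributing is weakly dominant for j when that share is at least 1/3.8 = 0.2632, and contributing 0 is dominant otherwise.
Uma and Bao clear that bar, contributing 53 each; the remaining 4 contribute 0. Total contributed: 106.
The reservoir fund pays out 3.8 × 106 = 402.80 in total (split across the unequal shares, but the aggregate is all that matters for the group sum).
The 4 free-riders keep 53 each, adding 212. Group total = 212 + 402.80 = 614.80.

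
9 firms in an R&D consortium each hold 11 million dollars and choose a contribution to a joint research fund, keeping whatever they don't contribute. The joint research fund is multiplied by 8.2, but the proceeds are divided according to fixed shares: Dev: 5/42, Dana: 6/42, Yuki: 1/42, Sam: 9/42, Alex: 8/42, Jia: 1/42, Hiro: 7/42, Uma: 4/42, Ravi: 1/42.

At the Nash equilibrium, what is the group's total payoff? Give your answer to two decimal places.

A player with share s gets back 8.2·s per unit contributed, so full contribution is dominant for anyone with s > 1/8.2 = 0.1220 and zero contribution is dominant for anyone below.
The shares above 0.1220 belong to Dana, Sam, Alex and Hiro, contributing 11 each; the remaining 5 contribute 0. Total contributed: 44.
The joint research fund pays out 8.2 × 44 = 360.80 in total (split across the unequal shares, but the aggregate is all that matters for the group sum).
The 5 free-riders keep 11 each, adding 55. Group total = 55 + 360.80 = 415.80.

415.80 million dollars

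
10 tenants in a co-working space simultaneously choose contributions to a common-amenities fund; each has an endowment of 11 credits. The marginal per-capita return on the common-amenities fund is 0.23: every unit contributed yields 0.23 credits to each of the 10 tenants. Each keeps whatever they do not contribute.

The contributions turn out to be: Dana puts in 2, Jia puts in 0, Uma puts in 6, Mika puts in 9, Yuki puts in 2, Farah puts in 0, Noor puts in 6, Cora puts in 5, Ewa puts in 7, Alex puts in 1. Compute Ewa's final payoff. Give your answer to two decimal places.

12.74 credits

Total contributed: 2 + 0 + 6 + 9 + 2 + 0 + 6 + 5 + 7 + 1 = 38.
Each receives 0.23 × 38 = 8.74 from the common-amenities fund.
Ewa keeps 11 − 7 = 4, so Ewa's payoff is 4 + 8.74 = 12.74.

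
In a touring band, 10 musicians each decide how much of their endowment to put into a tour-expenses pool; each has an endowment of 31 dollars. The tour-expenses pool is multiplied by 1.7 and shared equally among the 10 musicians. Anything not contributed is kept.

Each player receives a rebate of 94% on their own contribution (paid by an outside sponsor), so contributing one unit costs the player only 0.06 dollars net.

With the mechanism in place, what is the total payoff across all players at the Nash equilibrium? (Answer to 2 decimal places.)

818.40 dollars

With the mechanism, a contributed unit returns (1.7/10) / 0.06 = 2.8333 per unit of net cost to the contributor — now above 1 — so contributing fully is weakly dominant for every player.
At the Nash equilibrium everyone contributes 31. Group total payoff = 10 × (31 × 0.94 + 1.7 × 31) = 818.40.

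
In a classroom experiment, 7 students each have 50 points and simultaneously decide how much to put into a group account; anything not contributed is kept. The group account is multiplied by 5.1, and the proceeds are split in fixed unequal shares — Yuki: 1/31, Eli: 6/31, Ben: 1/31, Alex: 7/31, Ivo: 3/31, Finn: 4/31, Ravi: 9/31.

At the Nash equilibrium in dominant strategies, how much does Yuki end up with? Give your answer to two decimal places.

66.45 points

For player j, contributing a unit is worthwhile iff 5.1 × (j's share) ≥ 1, i.e. iff j's share is at least 0.1961.
Alex and Ravi are above the threshold, contributing 50 each; the remaining 5 contribute 0. Total contributed: 100.
Yuki keeps 50 and receives 5.1 × 100 × 1/31 = 16.45 from the group account, for a payoff of 66.45.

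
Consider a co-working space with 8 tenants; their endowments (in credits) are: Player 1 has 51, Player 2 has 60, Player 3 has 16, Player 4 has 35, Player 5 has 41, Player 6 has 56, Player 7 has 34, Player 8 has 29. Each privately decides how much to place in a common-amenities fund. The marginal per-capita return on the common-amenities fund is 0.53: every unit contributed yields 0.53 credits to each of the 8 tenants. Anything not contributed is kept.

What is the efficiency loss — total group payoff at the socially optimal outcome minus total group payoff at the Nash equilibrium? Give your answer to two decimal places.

The private return per contributed unit is 0.53 < 1 for everyone, so the Nash equilibrium is zero contribution and the group total is Σ E_j = 51 + 60 + 16 + 35 + 41 + 56 + 34 + 29 = 322.
Each contributed unit returns 4.240 to the group, so the social optimum is full contribution by everyone: group total = 4.240 × 322 = 1365.28.
Efficiency loss = (4.240 − 1) × 322 = 1043.28.

1043.28 credits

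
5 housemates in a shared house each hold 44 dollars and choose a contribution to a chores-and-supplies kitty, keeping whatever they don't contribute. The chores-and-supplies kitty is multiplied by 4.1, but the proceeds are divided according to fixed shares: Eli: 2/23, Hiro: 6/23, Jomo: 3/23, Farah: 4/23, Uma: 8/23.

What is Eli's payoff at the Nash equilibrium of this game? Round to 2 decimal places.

For player j, contributing a unit is worthwhile iff 4.1 × (j's share) ≥ 1, i.e. iff j's share is at least 0.2439.
Hiro and Uma are above the threshold, contributing 44 each; the remaining 3 contribute 0. Total contributed: 88.
Eli keeps 44 and receives 4.1 × 88 × 2/23 = 31.37 from the chores-and-supplies kitty, for a payoff of 75.37.

75.37 dollars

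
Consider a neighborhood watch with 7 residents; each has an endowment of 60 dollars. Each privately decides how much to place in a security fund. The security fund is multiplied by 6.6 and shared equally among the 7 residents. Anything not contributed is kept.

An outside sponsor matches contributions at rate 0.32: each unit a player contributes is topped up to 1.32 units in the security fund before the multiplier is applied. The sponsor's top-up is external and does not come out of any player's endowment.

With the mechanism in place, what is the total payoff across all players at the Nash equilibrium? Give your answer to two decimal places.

The effective private return per unit is now 6.6 × 1.32 / 7 = 1.2446 > 1, so every player's dominant strategy flips to full contribution.
So the Nash equilibrium is full contribution by all 7; the group earns 6.6 × 1.32 × 420 = 3659.04.

3659.04 dollars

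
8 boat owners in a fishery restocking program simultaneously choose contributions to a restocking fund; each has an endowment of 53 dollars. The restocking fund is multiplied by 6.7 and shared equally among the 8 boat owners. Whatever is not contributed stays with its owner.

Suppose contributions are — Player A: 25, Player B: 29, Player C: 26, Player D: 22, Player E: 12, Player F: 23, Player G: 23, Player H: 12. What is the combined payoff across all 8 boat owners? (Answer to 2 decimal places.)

1404.40 dollars

Total contributed: 25 + 29 + 26 + 22 + 12 + 23 + 23 + 12 = 172; total kept: 8 × 53 − 172 = 252.
The restocking fund pays out 6.7 × 172 = 1152.40 in aggregate.
Group total = 252 + 1152.40 = 1404.40.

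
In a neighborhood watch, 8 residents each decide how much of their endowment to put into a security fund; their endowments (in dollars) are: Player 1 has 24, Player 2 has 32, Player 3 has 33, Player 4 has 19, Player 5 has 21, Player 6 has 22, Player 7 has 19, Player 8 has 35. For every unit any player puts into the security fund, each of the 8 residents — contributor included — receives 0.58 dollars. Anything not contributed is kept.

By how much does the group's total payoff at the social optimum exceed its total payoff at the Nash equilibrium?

The private return per contributed unit is 0.58 < 1 for everyone, so the Nash equilibrium is zero contribution and the group total is Σ E_j = 24 + 32 + 33 + 19 + 21 + 22 + 19 + 35 = 205.
Each contributed unit returns 4.640 to the group, so the social optimum is full contribution by everyone: group total = 4.640 × 205 = 951.20.
Efficiency loss = (4.640 − 1) × 205 = 746.20.

746.20 dollars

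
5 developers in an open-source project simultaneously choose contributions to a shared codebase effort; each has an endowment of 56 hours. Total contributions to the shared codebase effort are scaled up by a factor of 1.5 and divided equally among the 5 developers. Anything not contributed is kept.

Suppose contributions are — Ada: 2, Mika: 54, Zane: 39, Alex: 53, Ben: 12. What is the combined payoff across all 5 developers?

Total contributed: 2 + 54 + 39 + 53 + 12 = 160; total kept: 5 × 56 − 160 = 120.
The shared codebase effort pays out 1.5 × 160 = 240.00 in aggregate.
Group total = 120 + 240.00 = 360.00.

360.00 hours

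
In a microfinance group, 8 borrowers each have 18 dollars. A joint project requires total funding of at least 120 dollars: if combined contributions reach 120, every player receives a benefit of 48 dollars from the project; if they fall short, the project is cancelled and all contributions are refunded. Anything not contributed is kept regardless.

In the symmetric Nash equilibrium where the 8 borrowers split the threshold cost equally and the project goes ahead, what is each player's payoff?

Equal share of the threshold: 120/8 = 15.
At this profile no one gains by cutting their contribution: any cut drops the total below 120, the project is cancelled, contributions are refunded, and the deviator ends with 18, which is less than 18 − 15 + 48 = 51. Contributing more than 15 just wastes the excess. So contributing exactly 15 is a best response.
Each player's payoff: 18 − 15 + 48 = 51.

51 dollars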